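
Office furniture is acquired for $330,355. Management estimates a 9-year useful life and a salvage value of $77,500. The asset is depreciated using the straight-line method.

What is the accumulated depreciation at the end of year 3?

Depreciable base = $330,355 − $77,500 = $252,855.
Annual expense = $252,855 / 9 = $28,095.
End of year 1: book value $302,260.
End of year 2: book value $274,165.
End of year 3: book value $246,070.
Accumulated through year 3 = $330,355 − $246,070 = $84,285.

$84,285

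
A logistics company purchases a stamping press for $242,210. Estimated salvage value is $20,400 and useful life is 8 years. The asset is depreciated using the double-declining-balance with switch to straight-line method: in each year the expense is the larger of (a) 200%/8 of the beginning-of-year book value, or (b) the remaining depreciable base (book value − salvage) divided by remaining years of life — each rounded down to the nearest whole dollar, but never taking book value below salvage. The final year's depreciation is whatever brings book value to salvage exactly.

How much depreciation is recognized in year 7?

$11,355

Depreciable base = $242,210 − $20,400 = $221,810.
Year 1: DB = ⌊$242,210 × 200%/8⌋ = $60,552; SL = ⌊$221,810/8⌋ = $27,726 → take DB $60,552. Book value $181,658.
Year 2: DB = ⌊$181,658 × 200%/8⌋ = $45,414; SL = ⌊$161,258/7⌋ = $23,036 → take DB $45,414. Book value $136,244.
Year 3: DB = ⌊$136,244 × 200%/8⌋ = $34,061; SL = ⌊$115,844/6⌋ = $19,307 → take DB $34,061. Book value $102,183.
Year 4: DB = ⌊$102,183 × 200%/8⌋ = $25,545; SL = ⌊$81,783/5⌋ = $16,356 → take DB $25,545. Book value $76,638.
Year 5: DB = ⌊$76,638 × 200%/8⌋ = $19,159; SL = ⌊$56,238/4⌋ = $14,059 → take DB $19,159. Book value $57,479.
Year 6: DB = ⌊$57,479 × 200%/8⌋ = $14,369; SL = ⌊$37,079/3⌋ = $12,359 → take DB $14,369. Book value $43,110.
Year 7: DB = ⌊$43,110 × 200%/8⌋ = $10,777; SL = ⌊$22,710/2⌋ = $11,355 → take SL $11,355. Book value $31,755.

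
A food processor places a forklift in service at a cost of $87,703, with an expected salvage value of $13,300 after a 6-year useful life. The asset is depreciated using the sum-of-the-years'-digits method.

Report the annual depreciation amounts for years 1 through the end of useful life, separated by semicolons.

Depreciable base = $87,703 − $13,300 = $74,403.
Sum of the years' digits = 6+5+4+3+2+1 = 21.
Year 1: $74,403 × 6/21 = $21,258. Book value $66,445.
Year 2: $74,403 × 5/21 = $17,715. Book value $48,730.
Year 3: $74,403 × 4/21 = $14,172. Book value $34,558.
Year 4: $74,403 × 3/21 = $10,629. Book value $23,929.
Year 5: $74,403 × 2/21 = $7,086. Book value $16,843.
Year 6: $74,403 × 1/21 = $3,543. Book value $13,300.

$21,258; $17,715; $14,172; $10,629; $7,086; $3,543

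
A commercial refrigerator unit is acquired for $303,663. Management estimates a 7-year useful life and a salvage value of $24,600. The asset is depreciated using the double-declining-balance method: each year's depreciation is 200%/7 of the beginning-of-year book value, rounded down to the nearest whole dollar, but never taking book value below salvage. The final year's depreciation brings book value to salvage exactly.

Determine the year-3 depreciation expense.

Depreciable base = $303,663 − $24,600 = $279,063.
Year 1: ⌊$303,663 × 200%/7⌋ = $86,760. Book value $216,903.
Year 2: ⌊$216,903 × 200%/7⌋ = $61,972. Book value $154,931.
Year 3: ⌊$154,931 × 200%/7⌋ = $44,266. Book value $110,665.

$44,266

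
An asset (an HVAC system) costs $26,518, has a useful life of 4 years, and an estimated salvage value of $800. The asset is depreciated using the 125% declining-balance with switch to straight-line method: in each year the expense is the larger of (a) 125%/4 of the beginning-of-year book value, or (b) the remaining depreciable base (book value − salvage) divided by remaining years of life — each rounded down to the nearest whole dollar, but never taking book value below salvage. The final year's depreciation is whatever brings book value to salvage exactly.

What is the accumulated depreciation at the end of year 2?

Depreciable base = $26,518 − $800 = $25,718.
Year 1: DB = ⌊$26,518 × 125%/4⌋ = $8,286; SL = ⌊$25,718/4⌋ = $6,429 → take DB $8,286. Book value $18,232.
Year 2: DB = ⌊$18,232 × 125%/4⌋ = $5,697; SL = ⌊$17,432/3⌋ = $5,810 → take SL $5,810. Book value $12,422.
Accumulated through year 2 = $26,518 − $12,422 = $14,096.

$14,096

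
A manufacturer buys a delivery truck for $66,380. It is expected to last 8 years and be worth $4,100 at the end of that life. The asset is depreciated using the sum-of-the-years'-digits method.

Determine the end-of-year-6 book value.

$9,290

Depreciable base = $66,380 − $4,100 = $62,280.
Sum of the years' digits = 8+7+6+5+4+3+2+1 = 36.
Year 1: $62,280 × 8/36 = $13,840. Book value $52,540.
Year 2: $62,280 × 7/36 = $12,110. Book value $40,430.
Year 3: $62,280 × 6/36 = $10,380. Book value $30,050.
Year 4: $62,280 × 5/36 = $8,650. Book value $21,400.
Year 5: $62,280 × 4/36 = $6,920. Book value $14,480.
Year 6: $62,280 × 3/36 = $5,190. Book value $9,290.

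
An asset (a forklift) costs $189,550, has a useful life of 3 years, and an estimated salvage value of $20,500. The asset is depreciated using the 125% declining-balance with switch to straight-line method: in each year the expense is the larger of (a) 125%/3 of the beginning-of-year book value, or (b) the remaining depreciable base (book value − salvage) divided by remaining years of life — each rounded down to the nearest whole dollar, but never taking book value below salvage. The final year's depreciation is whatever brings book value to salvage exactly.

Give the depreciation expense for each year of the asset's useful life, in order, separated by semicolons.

$78,979; $46,071; $44,000

Depreciable base = $189,550 − $20,500 = $169,050.
Year 1: DB = ⌊$189,550 × 125%/3⌋ = $78,979; SL = ⌊$169,050/3⌋ = $56,350 → take DB $78,979. Book value $110,571.
Year 2: DB = ⌊$110,571 × 125%/3⌋ = $46,071; SL = ⌊$90,071/2⌋ = $45,035 → take DB $46,071. Book value $64,500.
Year 3 (final): $64,500 − $20,500 = $44,000. Book value $20,500.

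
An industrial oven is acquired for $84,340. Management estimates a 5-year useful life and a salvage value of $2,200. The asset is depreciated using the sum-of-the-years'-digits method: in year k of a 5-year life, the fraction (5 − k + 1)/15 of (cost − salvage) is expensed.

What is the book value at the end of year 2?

Depreciable base = $84,340 − $2,200 = $82,140.
Sum of the years' digits = 5+4+3+2+1 = 15.
Year 1: $82,140 × 5/15 = $27,380. Book value $56,960.
Year 2: $82,140 × 4/15 = $21,904. Book value $35,056.

$35,056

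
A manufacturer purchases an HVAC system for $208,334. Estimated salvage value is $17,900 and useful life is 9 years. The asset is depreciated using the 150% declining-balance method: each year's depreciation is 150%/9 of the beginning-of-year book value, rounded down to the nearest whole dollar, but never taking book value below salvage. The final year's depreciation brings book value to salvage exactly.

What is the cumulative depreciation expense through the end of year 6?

$138,562

Depreciable base = $208,334 − $17,900 = $190,434.
Year 1: ⌊$208,334 × 150%/9⌋ = $34,722. Book value $173,612.
Year 2: ⌊$173,612 × 150%/9⌋ = $28,935. Book value $144,677.
Year 3: ⌊$144,677 × 150%/9⌋ = $24,112. Book value $120,565.
Year 4: ⌊$120,565 × 150%/9⌋ = $20,094. Book value $100,471.
Year 5: ⌊$100,471 × 150%/9⌋ = $16,745. Book value $83,726.
Year 6: ⌊$83,726 × 150%/9⌋ = $13,954. Book value $69,772.
Accumulated through year 6 = $208,334 − $69,772 = $138,562.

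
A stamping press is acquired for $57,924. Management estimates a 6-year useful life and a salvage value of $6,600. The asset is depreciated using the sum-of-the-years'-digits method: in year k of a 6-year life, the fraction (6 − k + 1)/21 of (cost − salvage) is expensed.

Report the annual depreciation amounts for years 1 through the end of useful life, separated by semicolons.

$14,664; $12,220; $9,776; $7,332; $4,888; $2,444

Depreciable base = $57,924 − $6,600 = $51,324.
Sum of the years' digits = 6+5+4+3+2+1 = 21.
Year 1: $51,324 × 6/21 = $14,664. Book value $43,260.
Year 2: $51,324 × 5/21 = $12,220. Book value $31,040.
Year 3: $51,324 × 4/21 = $9,776. Book value $21,264.
Year 4: $51,324 × 3/21 = $7,332. Book value $13,932.
Year 5: $51,324 × 2/21 = $4,888. Book value $9,044.
Year 6: $51,324 × 1/21 = $2,444. Book value $6,600.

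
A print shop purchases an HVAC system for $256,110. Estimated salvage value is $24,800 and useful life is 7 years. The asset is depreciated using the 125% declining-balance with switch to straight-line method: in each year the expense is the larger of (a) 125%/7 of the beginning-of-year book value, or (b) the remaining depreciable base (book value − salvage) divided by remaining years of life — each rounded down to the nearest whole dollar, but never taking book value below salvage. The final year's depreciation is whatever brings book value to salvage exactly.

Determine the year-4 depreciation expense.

$29,288

Depreciable base = $256,110 − $24,800 = $231,310.
Year 1: DB = ⌊$256,110 × 125%/7⌋ = $45,733; SL = ⌊$231,310/7⌋ = $33,044 → take DB $45,733. Book value $210,377.
Year 2: DB = ⌊$210,377 × 125%/7⌋ = $37,567; SL = ⌊$185,577/6⌋ = $30,929 → take DB $37,567. Book value $172,810.
Year 3: DB = ⌊$172,810 × 125%/7⌋ = $30,858; SL = ⌊$148,010/5⌋ = $29,602 → take DB $30,858. Book value $141,952.
Year 4: DB = ⌊$141,952 × 125%/7⌋ = $25,348; SL = ⌊$117,152/4⌋ = $29,288 → take SL $29,288. Book value $112,664.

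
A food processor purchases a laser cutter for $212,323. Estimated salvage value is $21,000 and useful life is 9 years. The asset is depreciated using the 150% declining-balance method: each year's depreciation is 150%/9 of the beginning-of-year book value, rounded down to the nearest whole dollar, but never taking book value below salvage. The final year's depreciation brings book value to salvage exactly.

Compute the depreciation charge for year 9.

$28,382

Depreciable base = $212,323 − $21,000 = $191,323.
Year 1: ⌊$212,323 × 150%/9⌋ = $35,387. Book value $176,936.
Year 2: ⌊$176,936 × 150%/9⌋ = $29,489. Book value $147,447.
Year 3: ⌊$147,447 × 150%/9⌋ = $24,574. Book value $122,873.
Year 4: ⌊$122,873 × 150%/9⌋ = $20,478. Book value $102,395.
Year 5: ⌊$102,395 × 150%/9⌋ = $17,065. Book value $85,330.
Year 6: ⌊$85,330 × 150%/9⌋ = $14,221. Book value $71,109.
Year 7: ⌊$71,109 × 150%/9⌋ = $11,851. Book value $59,258.
Year 8: ⌊$59,258 × 150%/9⌋ = $9,876. Book value $49,382.
Year 9 (final): $49,382 − $21,000 = $28,382. Book value $21,000.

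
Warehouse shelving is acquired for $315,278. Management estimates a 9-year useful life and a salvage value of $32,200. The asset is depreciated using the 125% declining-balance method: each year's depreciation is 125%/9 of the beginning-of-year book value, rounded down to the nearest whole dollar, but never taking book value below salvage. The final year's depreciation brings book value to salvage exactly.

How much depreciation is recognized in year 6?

$20,733

Depreciable base = $315,278 − $32,200 = $283,078.
Year 1: ⌊$315,278 × 125%/9⌋ = $43,788. Book value $271,490.
Year 2: ⌊$271,490 × 125%/9⌋ = $37,706. Book value $233,784.
Year 3: ⌊$233,784 × 125%/9⌋ = $32,470. Book value $201,314.
Year 4: ⌊$201,314 × 125%/9⌋ = $27,960. Book value $173,354.
Year 5: ⌊$173,354 × 125%/9⌋ = $24,076. Book value $149,278.
Year 6: ⌊$149,278 × 125%/9⌋ = $20,733. Book value $128,545.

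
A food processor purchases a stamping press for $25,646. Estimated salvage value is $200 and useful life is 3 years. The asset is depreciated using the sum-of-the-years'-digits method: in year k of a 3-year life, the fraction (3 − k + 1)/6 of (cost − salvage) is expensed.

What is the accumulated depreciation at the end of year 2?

Depreciable base = $25,646 − $200 = $25,446.
Sum of the years' digits = 3+2+1 = 6.
Year 1: $25,446 × 3/6 = $12,723. Book value $12,923.
Year 2: $25,446 × 2/6 = $8,482. Book value $4,441.
Accumulated through year 2 = $25,646 − $4,441 = $21,205.

$21,205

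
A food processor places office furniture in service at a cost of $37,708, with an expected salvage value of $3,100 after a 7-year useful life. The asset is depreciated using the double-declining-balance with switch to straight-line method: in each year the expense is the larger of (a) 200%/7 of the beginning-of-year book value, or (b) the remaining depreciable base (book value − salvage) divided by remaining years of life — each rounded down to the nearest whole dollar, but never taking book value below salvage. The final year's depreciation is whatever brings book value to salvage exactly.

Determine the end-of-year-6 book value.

Depreciable base = $37,708 − $3,100 = $34,608.
Year 1: DB = ⌊$37,708 × 200%/7⌋ = $10,773; SL = ⌊$34,608/7⌋ = $4,944 → take DB $10,773. Book value $26,935.
Year 2: DB = ⌊$26,935 × 200%/7⌋ = $7,695; SL = ⌊$23,835/6⌋ = $3,972 → take DB $7,695. Book value $19,240.
Year 3: DB = ⌊$19,240 × 200%/7⌋ = $5,497; SL = ⌊$16,140/5⌋ = $3,228 → take DB $5,497. Book value $13,743.
Year 4: DB = ⌊$13,743 × 200%/7⌋ = $3,926; SL = ⌊$10,643/4⌋ = $2,660 → take DB $3,926. Book value $9,817.
Year 5: DB = ⌊$9,817 × 200%/7⌋ = $2,804; SL = ⌊$6,717/3⌋ = $2,239 → take DB $2,804. Book value $7,013.
Year 6: DB = ⌊$7,013 × 200%/7⌋ = $2,003; SL = ⌊$3,913/2⌋ = $1,956 → take DB $2,003. Book value $5,010.

$5,010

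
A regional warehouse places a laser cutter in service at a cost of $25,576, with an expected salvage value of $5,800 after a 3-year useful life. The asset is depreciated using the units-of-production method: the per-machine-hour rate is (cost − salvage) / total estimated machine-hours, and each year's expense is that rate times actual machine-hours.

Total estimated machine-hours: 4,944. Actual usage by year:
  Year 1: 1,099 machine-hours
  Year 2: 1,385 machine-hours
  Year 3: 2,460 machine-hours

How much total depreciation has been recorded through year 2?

$9,936

Depreciable base = $25,576 − $5,800 = $19,776.
Rate = $19,776 / 4,944 machine-hours = $4 per machine-hour.
Year 1: 1,099 × $4 = $4,396. Book value $21,180.
Year 2: 1,385 × $4 = $5,540. Book value $15,640.
Accumulated through year 2 = $25,576 − $15,640 = $9,936.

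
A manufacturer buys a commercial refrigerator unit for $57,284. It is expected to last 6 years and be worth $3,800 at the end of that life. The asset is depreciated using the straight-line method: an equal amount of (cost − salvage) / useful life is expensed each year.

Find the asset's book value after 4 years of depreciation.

Depreciable base = $57,284 − $3,800 = $53,484.
Annual expense = $53,484 / 6 = $8,914.
End of year 1: book value $48,370.
End of year 2: book value $39,456.
End of year 3: book value $30,542.
End of year 4: book value $21,628.

$21,628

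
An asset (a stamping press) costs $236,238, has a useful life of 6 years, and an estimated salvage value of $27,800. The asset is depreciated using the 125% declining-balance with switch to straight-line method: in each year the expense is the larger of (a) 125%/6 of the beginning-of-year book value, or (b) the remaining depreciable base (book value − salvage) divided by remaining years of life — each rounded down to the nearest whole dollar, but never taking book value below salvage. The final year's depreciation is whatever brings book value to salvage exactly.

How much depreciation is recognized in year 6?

$29,805

Depreciable base = $236,238 − $27,800 = $208,438.
Year 1: DB = ⌊$236,238 × 125%/6⌋ = $49,216; SL = ⌊$208,438/6⌋ = $34,739 → take DB $49,216. Book value $187,022.
Year 2: DB = ⌊$187,022 × 125%/6⌋ = $38,962; SL = ⌊$159,222/5⌋ = $31,844 → take DB $38,962. Book value $148,060.
Year 3: DB = ⌊$148,060 × 125%/6⌋ = $30,845; SL = ⌊$120,260/4⌋ = $30,065 → take DB $30,845. Book value $117,215.
Year 4: DB = ⌊$117,215 × 125%/6⌋ = $24,419; SL = ⌊$89,415/3⌋ = $29,805 → take SL $29,805. Book value $87,410.
Year 5: DB = ⌊$87,410 × 125%/6⌋ = $18,210; SL = ⌊$59,610/2⌋ = $29,805 → take SL $29,805. Book value $57,605.
Year 6 (final): $57,605 − $27,800 = $29,805. Book value $27,800.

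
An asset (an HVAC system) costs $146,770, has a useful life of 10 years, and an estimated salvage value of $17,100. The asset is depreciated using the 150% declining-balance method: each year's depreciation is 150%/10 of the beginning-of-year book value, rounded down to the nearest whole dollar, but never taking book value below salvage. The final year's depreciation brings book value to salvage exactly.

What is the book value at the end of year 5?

$65,124

Depreciable base = $146,770 − $17,100 = $129,670.
Year 1: ⌊$146,770 × 150%/10⌋ = $22,015. Book value $124,755.
Year 2: ⌊$124,755 × 150%/10⌋ = $18,713. Book value $106,042.
Year 3: ⌊$106,042 × 150%/10⌋ = $15,906. Book value $90,136.
Year 4: ⌊$90,136 × 150%/10⌋ = $13,520. Book value $76,616.
Year 5: ⌊$76,616 × 150%/10⌋ = $11,492. Book value $65,124.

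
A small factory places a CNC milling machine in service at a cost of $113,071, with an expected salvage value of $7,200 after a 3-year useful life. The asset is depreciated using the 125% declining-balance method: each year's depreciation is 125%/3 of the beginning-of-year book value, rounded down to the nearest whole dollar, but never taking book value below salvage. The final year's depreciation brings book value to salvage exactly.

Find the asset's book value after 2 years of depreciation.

Depreciable base = $113,071 − $7,200 = $105,871.
Year 1: ⌊$113,071 × 125%/3⌋ = $47,112. Book value $65,959.
Year 2: ⌊$65,959 × 125%/3⌋ = $27,482. Book value $38,477.

$38,477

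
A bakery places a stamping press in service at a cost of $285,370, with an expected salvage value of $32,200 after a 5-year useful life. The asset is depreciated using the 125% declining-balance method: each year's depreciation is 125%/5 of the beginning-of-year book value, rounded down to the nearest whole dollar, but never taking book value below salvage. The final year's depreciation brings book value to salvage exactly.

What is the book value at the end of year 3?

Depreciable base = $285,370 − $32,200 = $253,170.
Year 1: ⌊$285,370 × 125%/5⌋ = $71,342. Book value $214,028.
Year 2: ⌊$214,028 × 125%/5⌋ = $53,507. Book value $160,521.
Year 3: ⌊$160,521 × 125%/5⌋ = $40,130. Book value $120,391.

$120,391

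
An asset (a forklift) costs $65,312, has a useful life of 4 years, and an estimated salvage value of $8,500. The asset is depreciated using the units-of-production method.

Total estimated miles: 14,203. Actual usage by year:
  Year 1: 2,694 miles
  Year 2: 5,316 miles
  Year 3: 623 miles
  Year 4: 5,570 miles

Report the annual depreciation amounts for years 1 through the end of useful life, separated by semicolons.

Depreciable base = $65,312 − $8,500 = $56,812.
Rate = $56,812 / 14,203 miles = $4 per mile.
Year 1: 2,694 × $4 = $10,776. Book value $54,536.
Year 2: 5,316 × $4 = $21,264. Book value $33,272.
Year 3: 623 × $4 = $2,492. Book value $30,780.
Year 4: 5,570 × $4 = $22,280. Book value $8,500.

$10,776; $21,264; $2,492; $22,280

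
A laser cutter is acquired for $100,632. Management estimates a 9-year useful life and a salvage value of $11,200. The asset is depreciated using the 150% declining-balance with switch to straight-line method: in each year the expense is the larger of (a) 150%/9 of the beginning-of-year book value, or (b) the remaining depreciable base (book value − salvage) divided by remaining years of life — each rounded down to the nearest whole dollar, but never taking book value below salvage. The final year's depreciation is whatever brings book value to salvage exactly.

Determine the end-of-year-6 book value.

Depreciable base = $100,632 − $11,200 = $89,432.
Year 1: DB = ⌊$100,632 × 150%/9⌋ = $16,772; SL = ⌊$89,432/9⌋ = $9,936 → take DB $16,772. Book value $83,860.
Year 2: DB = ⌊$83,860 × 150%/9⌋ = $13,976; SL = ⌊$72,660/8⌋ = $9,082 → take DB $13,976. Book value $69,884.
Year 3: DB = ⌊$69,884 × 150%/9⌋ = $11,647; SL = ⌊$58,684/7⌋ = $8,383 → take DB $11,647. Book value $58,237.
Year 4: DB = ⌊$58,237 × 150%/9⌋ = $9,706; SL = ⌊$47,037/6⌋ = $7,839 → take DB $9,706. Book value $48,531.
Year 5: DB = ⌊$48,531 × 150%/9⌋ = $8,088; SL = ⌊$37,331/5⌋ = $7,466 → take DB $8,088. Book value $40,443.
Year 6: DB = ⌊$40,443 × 150%/9⌋ = $6,740; SL = ⌊$29,243/4⌋ = $7,310 → take SL $7,310. Book value $33,133.

$33,133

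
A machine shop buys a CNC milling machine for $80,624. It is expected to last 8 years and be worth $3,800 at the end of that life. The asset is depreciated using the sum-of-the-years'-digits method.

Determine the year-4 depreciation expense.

$10,670

Depreciable base = $80,624 − $3,800 = $76,824.
Sum of the years' digits = 8+7+6+5+4+3+2+1 = 36.
Year 1: $76,824 × 8/36 = $17,072. Book value $63,552.
Year 2: $76,824 × 7/36 = $14,938. Book value $48,614.
Year 3: $76,824 × 6/36 = $12,804. Book value $35,810.
Year 4: $76,824 × 5/36 = $10,670. Book value $25,140.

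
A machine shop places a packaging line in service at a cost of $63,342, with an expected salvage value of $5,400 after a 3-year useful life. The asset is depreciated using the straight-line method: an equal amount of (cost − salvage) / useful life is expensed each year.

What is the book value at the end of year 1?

Depreciable base = $63,342 − $5,400 = $57,942.
Annual expense = $57,942 / 3 = $19,314.
End of year 1: book value $44,028.

$44,028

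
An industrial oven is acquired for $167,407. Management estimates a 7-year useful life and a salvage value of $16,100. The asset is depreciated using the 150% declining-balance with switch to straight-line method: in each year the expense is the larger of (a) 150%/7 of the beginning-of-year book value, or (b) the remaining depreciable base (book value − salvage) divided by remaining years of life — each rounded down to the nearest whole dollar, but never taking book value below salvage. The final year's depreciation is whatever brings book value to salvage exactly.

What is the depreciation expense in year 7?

$15,901

Depreciable base = $167,407 − $16,100 = $151,307.
Year 1: DB = ⌊$167,407 × 150%/7⌋ = $35,872; SL = ⌊$151,307/7⌋ = $21,615 → take DB $35,872. Book value $131,535.
Year 2: DB = ⌊$131,535 × 150%/7⌋ = $28,186; SL = ⌊$115,435/6⌋ = $19,239 → take DB $28,186. Book value $103,349.
Year 3: DB = ⌊$103,349 × 150%/7⌋ = $22,146; SL = ⌊$87,249/5⌋ = $17,449 → take DB $22,146. Book value $81,203.
Year 4: DB = ⌊$81,203 × 150%/7⌋ = $17,400; SL = ⌊$65,103/4⌋ = $16,275 → take DB $17,400. Book value $63,803.
Year 5: DB = ⌊$63,803 × 150%/7⌋ = $13,672; SL = ⌊$47,703/3⌋ = $15,901 → take SL $15,901. Book value $47,902.
Year 6: DB = ⌊$47,902 × 150%/7⌋ = $10,264; SL = ⌊$31,802/2⌋ = $15,901 → take SL $15,901. Book value $32,001.
Year 7 (final): $32,001 − $16,100 = $15,901. Book value $16,100.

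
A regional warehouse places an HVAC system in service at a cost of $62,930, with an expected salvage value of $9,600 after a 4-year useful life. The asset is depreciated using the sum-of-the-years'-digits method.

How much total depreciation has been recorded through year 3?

$47,997

Depreciable base = $62,930 − $9,600 = $53,330.
Sum of the years' digits = 4+3+2+1 = 10.
Year 1: $53,330 × 4/10 = $21,332. Book value $41,598.
Year 2: $53,330 × 3/10 = $15,999. Book value $25,599.
Year 3: $53,330 × 2/10 = $10,666. Book value $14,933.
Accumulated through year 3 = $62,930 − $14,933 = $47,997.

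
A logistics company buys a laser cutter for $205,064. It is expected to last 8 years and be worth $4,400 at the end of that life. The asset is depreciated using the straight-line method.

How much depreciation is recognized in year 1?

Depreciable base = $205,064 − $4,400 = $200,664.
Annual expense = $200,664 / 8 = $25,083.

$25,083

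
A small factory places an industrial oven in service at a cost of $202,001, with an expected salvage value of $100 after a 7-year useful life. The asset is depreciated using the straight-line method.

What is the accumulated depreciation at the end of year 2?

Depreciable base = $202,001 − $100 = $201,901.
Annual expense = $201,901 / 7 = $28,843.
End of year 1: book value $173,158.
End of year 2: book value $144,315.
Accumulated through year 2 = $202,001 − $144,315 = $57,686.

$57,686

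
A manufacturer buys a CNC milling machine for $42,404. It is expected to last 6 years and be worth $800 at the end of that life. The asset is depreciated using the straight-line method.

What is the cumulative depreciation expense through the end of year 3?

$20,802

Depreciable base = $42,404 − $800 = $41,604.
Annual expense = $41,604 / 6 = $6,934.
End of year 1: book value $35,470.
End of year 2: book value $28,536.
End of year 3: book value $21,602.
Accumulated through year 3 = $42,404 − $21,602 = $20,802.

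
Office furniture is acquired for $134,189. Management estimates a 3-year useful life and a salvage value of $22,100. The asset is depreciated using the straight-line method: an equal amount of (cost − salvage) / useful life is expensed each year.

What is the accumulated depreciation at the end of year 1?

Depreciable base = $134,189 − $22,100 = $112,089.
Annual expense = $112,089 / 3 = $37,363.
End of year 1: book value $96,826.
Accumulated through year 1 = $134,189 − $96,826 = $37,363.

$37,363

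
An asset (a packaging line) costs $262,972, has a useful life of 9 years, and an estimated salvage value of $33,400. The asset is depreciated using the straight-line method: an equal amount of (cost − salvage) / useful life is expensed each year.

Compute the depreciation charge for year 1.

$25,508

Depreciable base = $262,972 − $33,400 = $229,572.
Annual expense = $229,572 / 9 = $25,508.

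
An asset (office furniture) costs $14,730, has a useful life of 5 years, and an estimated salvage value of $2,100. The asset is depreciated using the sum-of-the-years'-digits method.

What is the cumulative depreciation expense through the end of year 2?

Depreciable base = $14,730 − $2,100 = $12,630.
Sum of the years' digits = 5+4+3+2+1 = 15.
Year 1: $12,630 × 5/15 = $4,210. Book value $10,520.
Year 2: $12,630 × 4/15 = $3,368. Book value $7,152.
Accumulated through year 2 = $14,730 − $7,152 = $7,578.

$7,578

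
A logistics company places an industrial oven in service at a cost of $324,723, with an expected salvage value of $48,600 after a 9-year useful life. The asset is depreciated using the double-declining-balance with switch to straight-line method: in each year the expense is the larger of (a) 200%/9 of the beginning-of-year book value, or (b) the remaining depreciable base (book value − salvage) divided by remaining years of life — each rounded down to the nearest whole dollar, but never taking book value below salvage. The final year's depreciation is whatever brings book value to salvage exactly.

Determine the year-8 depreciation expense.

Depreciable base = $324,723 − $48,600 = $276,123.
Year 1: DB = ⌊$324,723 × 200%/9⌋ = $72,160; SL = ⌊$276,123/9⌋ = $30,680 → take DB $72,160. Book value $252,563.
Year 2: DB = ⌊$252,563 × 200%/9⌋ = $56,125; SL = ⌊$203,963/8⌋ = $25,495 → take DB $56,125. Book value $196,438.
Year 3: DB = ⌊$196,438 × 200%/9⌋ = $43,652; SL = ⌊$147,838/7⌋ = $21,119 → take DB $43,652. Book value $152,786.
Year 4: DB = ⌊$152,786 × 200%/9⌋ = $33,952; SL = ⌊$104,186/6⌋ = $17,364 → take DB $33,952. Book value $118,834.
Year 5: DB = ⌊$118,834 × 200%/9⌋ = $26,407; SL = ⌊$70,234/5⌋ = $14,046 → take DB $26,407. Book value $92,427.
Year 6: DB = ⌊$92,427 × 200%/9⌋ = $20,539; SL = ⌊$43,827/4⌋ = $10,956 → take DB $20,539. Book value $71,888.
Year 7: DB = ⌊$71,888 × 200%/9⌋ = $15,975; SL = ⌊$23,288/3⌋ = $7,762 → take DB $15,975. Book value $55,913.
Year 8: DB = ⌊$55,913 × 200%/9⌋ = $12,425; SL = ⌊$7,313/2⌋ = $3,656 → take DB $12,425, capped at $7,313. Book value $48,600.

$7,313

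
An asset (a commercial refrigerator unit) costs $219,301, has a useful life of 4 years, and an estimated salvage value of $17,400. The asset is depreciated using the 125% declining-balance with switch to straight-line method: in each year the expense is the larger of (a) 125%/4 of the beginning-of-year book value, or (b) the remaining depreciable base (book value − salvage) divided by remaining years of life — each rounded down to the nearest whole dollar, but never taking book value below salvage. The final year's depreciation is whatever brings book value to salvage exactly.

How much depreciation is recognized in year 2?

$47,115

Depreciable base = $219,301 − $17,400 = $201,901.
Year 1: DB = ⌊$219,301 × 125%/4⌋ = $68,531; SL = ⌊$201,901/4⌋ = $50,475 → take DB $68,531. Book value $150,770.
Year 2: DB = ⌊$150,770 × 125%/4⌋ = $47,115; SL = ⌊$133,370/3⌋ = $44,456 → take DB $47,115. Book value $103,655.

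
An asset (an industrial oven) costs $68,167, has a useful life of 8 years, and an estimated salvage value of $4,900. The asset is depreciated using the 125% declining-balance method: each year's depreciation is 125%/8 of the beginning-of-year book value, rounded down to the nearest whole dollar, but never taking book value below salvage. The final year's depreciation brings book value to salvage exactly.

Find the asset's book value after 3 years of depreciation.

Depreciable base = $68,167 − $4,900 = $63,267.
Year 1: ⌊$68,167 × 125%/8⌋ = $10,651. Book value $57,516.
Year 2: ⌊$57,516 × 125%/8⌋ = $8,986. Book value $48,530.
Year 3: ⌊$48,530 × 125%/8⌋ = $7,582. Book value $40,948.

$40,948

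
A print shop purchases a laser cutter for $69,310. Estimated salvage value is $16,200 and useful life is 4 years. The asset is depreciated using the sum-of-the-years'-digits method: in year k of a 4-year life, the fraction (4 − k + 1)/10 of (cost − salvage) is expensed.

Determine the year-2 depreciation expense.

$15,933

Depreciable base = $69,310 − $16,200 = $53,110.
Sum of the years' digits = 4+3+2+1 = 10.
Year 1: $53,110 × 4/10 = $21,244. Book value $48,066.
Year 2: $53,110 × 3/10 = $15,933. Book value $32,133.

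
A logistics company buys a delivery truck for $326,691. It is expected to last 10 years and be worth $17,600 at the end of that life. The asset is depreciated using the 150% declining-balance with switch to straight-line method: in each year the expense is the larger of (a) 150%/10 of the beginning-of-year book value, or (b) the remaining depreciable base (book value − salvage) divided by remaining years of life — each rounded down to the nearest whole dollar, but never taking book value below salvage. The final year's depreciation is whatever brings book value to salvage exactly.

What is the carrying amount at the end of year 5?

Depreciable base = $326,691 − $17,600 = $309,091.
Year 1: DB = ⌊$326,691 × 150%/10⌋ = $49,003; SL = ⌊$309,091/10⌋ = $30,909 → take DB $49,003. Book value $277,688.
Year 2: DB = ⌊$277,688 × 150%/10⌋ = $41,653; SL = ⌊$260,088/9⌋ = $28,898 → take DB $41,653. Book value $236,035.
Year 3: DB = ⌊$236,035 × 150%/10⌋ = $35,405; SL = ⌊$218,435/8⌋ = $27,304 → take DB $35,405. Book value $200,630.
Year 4: DB = ⌊$200,630 × 150%/10⌋ = $30,094; SL = ⌊$183,030/7⌋ = $26,147 → take DB $30,094. Book value $170,536.
Year 5: DB = ⌊$170,536 × 150%/10⌋ = $25,580; SL = ⌊$152,936/6⌋ = $25,489 → take DB $25,580. Book value $144,956.

$144,956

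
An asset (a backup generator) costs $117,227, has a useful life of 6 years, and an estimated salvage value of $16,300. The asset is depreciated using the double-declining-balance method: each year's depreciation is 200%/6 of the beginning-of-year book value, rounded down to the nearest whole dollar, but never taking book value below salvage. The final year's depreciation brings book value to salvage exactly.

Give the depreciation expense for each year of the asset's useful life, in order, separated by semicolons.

$39,075; $26,050; $17,367; $11,578; $6,857; $0

Depreciable base = $117,227 − $16,300 = $100,927.
Year 1: ⌊$117,227 × 200%/6⌋ = $39,075. Book value $78,152.
Year 2: ⌊$78,152 × 200%/6⌋ = $26,050. Book value $52,102.
Year 3: ⌊$52,102 × 200%/6⌋ = $17,367. Book value $34,735.
Year 4: ⌊$34,735 × 200%/6⌋ = $11,578. Book value $23,157.
Year 5: ⌊$23,157 × 200%/6⌋ = $7,719, capped at $6,857. Book value $16,300.
Year 6 (final): $16,300 − $16,300 = $0. Book value $16,300.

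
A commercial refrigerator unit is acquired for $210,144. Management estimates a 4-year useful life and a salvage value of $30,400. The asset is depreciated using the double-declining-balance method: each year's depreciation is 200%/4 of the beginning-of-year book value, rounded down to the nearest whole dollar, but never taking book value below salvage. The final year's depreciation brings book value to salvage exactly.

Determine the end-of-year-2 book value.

$52,536

Depreciable base = $210,144 − $30,400 = $179,744.
Year 1: ⌊$210,144 × 200%/4⌋ = $105,072. Book value $105,072.
Year 2: ⌊$105,072 × 200%/4⌋ = $52,536. Book value $52,536.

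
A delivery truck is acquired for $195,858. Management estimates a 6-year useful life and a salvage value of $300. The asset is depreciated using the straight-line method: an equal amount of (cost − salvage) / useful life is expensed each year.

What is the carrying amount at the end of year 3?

Depreciable base = $195,858 − $300 = $195,558.
Annual expense = $195,558 / 6 = $32,593.
End of year 1: book value $163,265.
End of year 2: book value $130,672.
End of year 3: book value $98,079.

$98,079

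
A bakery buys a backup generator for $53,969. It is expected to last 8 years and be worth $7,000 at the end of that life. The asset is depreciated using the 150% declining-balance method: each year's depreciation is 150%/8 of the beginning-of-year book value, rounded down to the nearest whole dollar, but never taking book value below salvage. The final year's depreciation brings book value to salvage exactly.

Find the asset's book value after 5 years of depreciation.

$19,112

Depreciable base = $53,969 − $7,000 = $46,969.
Year 1: ⌊$53,969 × 150%/8⌋ = $10,119. Book value $43,850.
Year 2: ⌊$43,850 × 150%/8⌋ = $8,221. Book value $35,629.
Year 3: ⌊$35,629 × 150%/8⌋ = $6,680. Book value $28,949.
Year 4: ⌊$28,949 × 150%/8⌋ = $5,427. Book value $23,522.
Year 5: ⌊$23,522 × 150%/8⌋ = $4,410. Book value $19,112.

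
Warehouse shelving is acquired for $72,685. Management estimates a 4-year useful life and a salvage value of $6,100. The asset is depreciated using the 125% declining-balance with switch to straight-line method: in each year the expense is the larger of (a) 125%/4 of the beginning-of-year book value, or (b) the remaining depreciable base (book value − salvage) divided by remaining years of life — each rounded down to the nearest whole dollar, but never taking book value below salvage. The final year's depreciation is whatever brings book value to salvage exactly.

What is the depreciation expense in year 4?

Depreciable base = $72,685 − $6,100 = $66,585.
Year 1: DB = ⌊$72,685 × 125%/4⌋ = $22,714; SL = ⌊$66,585/4⌋ = $16,646 → take DB $22,714. Book value $49,971.
Year 2: DB = ⌊$49,971 × 125%/4⌋ = $15,615; SL = ⌊$43,871/3⌋ = $14,623 → take DB $15,615. Book value $34,356.
Year 3: DB = ⌊$34,356 × 125%/4⌋ = $10,736; SL = ⌊$28,256/2⌋ = $14,128 → take SL $14,128. Book value $20,228.
Year 4 (final): $20,228 − $6,100 = $14,128. Book value $6,100.

$14,128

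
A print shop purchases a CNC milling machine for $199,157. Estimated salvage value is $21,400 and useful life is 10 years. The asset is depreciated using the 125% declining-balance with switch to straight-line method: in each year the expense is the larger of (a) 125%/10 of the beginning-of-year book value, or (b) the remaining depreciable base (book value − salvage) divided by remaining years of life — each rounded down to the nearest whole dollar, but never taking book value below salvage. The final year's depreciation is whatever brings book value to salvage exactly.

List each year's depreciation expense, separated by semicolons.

$24,894; $21,782; $19,060; $16,677; $15,890; $15,890; $15,891; $15,891; $15,891; $15,891

Depreciable base = $199,157 − $21,400 = $177,757.
Year 1: DB = ⌊$199,157 × 125%/10⌋ = $24,894; SL = ⌊$177,757/10⌋ = $17,775 → take DB $24,894. Book value $174,263.
Year 2: DB = ⌊$174,263 × 125%/10⌋ = $21,782; SL = ⌊$152,863/9⌋ = $16,984 → take DB $21,782. Book value $152,481.
Year 3: DB = ⌊$152,481 × 125%/10⌋ = $19,060; SL = ⌊$131,081/8⌋ = $16,385 → take DB $19,060. Book value $133,421.
Year 4: DB = ⌊$133,421 × 125%/10⌋ = $16,677; SL = ⌊$112,021/7⌋ = $16,003 → take DB $16,677. Book value $116,744.
Year 5: DB = ⌊$116,744 × 125%/10⌋ = $14,593; SL = ⌊$95,344/6⌋ = $15,890 → take SL $15,890. Book value $100,854.
Year 6: DB = ⌊$100,854 × 125%/10⌋ = $12,606; SL = ⌊$79,454/5⌋ = $15,890 → take SL $15,890. Book value $84,964.
Year 7: DB = ⌊$84,964 × 125%/10⌋ = $10,620; SL = ⌊$63,564/4⌋ = $15,891 → take SL $15,891. Book value $69,073.
Year 8: DB = ⌊$69,073 × 125%/10⌋ = $8,634; SL = ⌊$47,673/3⌋ = $15,891 → take SL $15,891. Book value $53,182.
Year 9: DB = ⌊$53,182 × 125%/10⌋ = $6,647; SL = ⌊$31,782/2⌋ = $15,891 → take SL $15,891. Book value $37,291.
Year 10 (final): $37,291 − $21,400 = $15,891. Book value $21,400.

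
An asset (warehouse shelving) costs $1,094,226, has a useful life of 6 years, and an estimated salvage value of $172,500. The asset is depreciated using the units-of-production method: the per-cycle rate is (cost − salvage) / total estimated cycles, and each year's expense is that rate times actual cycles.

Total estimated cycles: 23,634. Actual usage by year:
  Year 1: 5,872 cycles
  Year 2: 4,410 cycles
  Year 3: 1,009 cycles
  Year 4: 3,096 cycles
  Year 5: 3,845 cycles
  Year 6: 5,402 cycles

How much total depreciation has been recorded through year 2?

Depreciable base = $1,094,226 − $172,500 = $921,726.
Rate = $921,726 / 23,634 cycles = $39 per cycle.
Year 1: 5,872 × $39 = $229,008. Book value $865,218.
Year 2: 4,410 × $39 = $171,990. Book value $693,228.
Accumulated through year 2 = $1,094,226 − $693,228 = $400,998.

$400,998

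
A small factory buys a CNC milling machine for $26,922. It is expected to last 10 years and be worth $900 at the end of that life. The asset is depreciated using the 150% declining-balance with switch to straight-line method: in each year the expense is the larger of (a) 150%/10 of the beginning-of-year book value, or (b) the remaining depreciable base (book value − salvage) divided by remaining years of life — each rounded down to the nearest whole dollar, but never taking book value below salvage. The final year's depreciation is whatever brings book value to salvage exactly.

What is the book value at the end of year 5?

Depreciable base = $26,922 − $900 = $26,022.
Year 1: DB = ⌊$26,922 × 150%/10⌋ = $4,038; SL = ⌊$26,022/10⌋ = $2,602 → take DB $4,038. Book value $22,884.
Year 2: DB = ⌊$22,884 × 150%/10⌋ = $3,432; SL = ⌊$21,984/9⌋ = $2,442 → take DB $3,432. Book value $19,452.
Year 3: DB = ⌊$19,452 × 150%/10⌋ = $2,917; SL = ⌊$18,552/8⌋ = $2,319 → take DB $2,917. Book value $16,535.
Year 4: DB = ⌊$16,535 × 150%/10⌋ = $2,480; SL = ⌊$15,635/7⌋ = $2,233 → take DB $2,480. Book value $14,055.
Year 5: DB = ⌊$14,055 × 150%/10⌋ = $2,108; SL = ⌊$13,155/6⌋ = $2,192 → take SL $2,192. Book value $11,863.

$11,863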